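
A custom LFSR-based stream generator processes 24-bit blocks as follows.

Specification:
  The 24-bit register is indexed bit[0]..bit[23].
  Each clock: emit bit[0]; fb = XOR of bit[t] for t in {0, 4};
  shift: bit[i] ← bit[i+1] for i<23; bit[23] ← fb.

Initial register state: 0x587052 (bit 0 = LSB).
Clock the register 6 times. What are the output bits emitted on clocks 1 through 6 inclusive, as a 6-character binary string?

reg_0 = 0x587052
clock 1: out=0, reg = 0xAC3829
clock 2: out=1, reg = 0xD61C14
clock 3: out=0, reg = 0xEB0E0A
clock 4: out=0, reg = 0x758705
clock 5: out=1, reg = 0xBAC382
clock 6: out=0, reg = 0x5D61C1

010010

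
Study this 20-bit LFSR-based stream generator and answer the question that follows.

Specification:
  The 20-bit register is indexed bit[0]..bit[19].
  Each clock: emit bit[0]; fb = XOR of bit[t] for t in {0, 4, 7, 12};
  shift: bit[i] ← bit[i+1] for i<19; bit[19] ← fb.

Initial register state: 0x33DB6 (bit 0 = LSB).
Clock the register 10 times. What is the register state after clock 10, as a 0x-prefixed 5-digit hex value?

reg_0 = 0x33DB6
clock 1: out=0, reg = 0x99EDB
clock 2: out=1, reg = 0x4CF6D
clock 3: out=1, reg = 0xA67B6
clock 4: out=0, reg = 0x533DB
clock 5: out=1, reg = 0x299ED
clock 6: out=1, reg = 0x94CF6
clock 7: out=0, reg = 0x4A67B
clock 8: out=1, reg = 0x2533D
clock 9: out=1, reg = 0x9299E
clock 10: out=0, reg = 0x494CF

0x494CF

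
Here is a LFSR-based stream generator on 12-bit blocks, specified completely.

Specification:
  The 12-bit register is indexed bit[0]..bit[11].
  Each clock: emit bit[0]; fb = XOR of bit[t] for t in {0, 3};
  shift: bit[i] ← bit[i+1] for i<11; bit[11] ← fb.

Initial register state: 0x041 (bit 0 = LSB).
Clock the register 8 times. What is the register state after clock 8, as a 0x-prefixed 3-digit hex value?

reg_0 = 0x041
clock 1: out=1, reg = 0x820
clock 2: out=0, reg = 0x410
clock 3: out=0, reg = 0x208
clock 4: out=0, reg = 0x904
clock 5: out=0, reg = 0x482
clock 6: out=0, reg = 0x241
clock 7: out=1, reg = 0x920
clock 8: out=0, reg = 0x490

0x490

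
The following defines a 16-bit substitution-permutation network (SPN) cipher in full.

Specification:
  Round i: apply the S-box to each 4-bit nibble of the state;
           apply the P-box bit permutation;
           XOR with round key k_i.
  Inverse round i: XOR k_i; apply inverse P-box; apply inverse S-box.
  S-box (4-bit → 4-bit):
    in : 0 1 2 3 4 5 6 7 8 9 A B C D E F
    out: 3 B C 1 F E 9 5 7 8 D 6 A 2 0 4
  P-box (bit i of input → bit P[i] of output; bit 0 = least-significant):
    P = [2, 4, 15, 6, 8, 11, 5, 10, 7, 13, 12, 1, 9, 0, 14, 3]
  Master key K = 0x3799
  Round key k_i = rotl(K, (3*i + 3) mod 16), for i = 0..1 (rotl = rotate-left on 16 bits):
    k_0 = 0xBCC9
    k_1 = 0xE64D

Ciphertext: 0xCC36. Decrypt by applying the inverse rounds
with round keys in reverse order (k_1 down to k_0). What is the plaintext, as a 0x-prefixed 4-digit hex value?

0xDDF4

s_0 = ciphertext = 0xCC36
s_1 = InvRound(s_0, k_1) = 0x1CBC
s_2 = InvRound(s_1, k_0) = 0xDDF4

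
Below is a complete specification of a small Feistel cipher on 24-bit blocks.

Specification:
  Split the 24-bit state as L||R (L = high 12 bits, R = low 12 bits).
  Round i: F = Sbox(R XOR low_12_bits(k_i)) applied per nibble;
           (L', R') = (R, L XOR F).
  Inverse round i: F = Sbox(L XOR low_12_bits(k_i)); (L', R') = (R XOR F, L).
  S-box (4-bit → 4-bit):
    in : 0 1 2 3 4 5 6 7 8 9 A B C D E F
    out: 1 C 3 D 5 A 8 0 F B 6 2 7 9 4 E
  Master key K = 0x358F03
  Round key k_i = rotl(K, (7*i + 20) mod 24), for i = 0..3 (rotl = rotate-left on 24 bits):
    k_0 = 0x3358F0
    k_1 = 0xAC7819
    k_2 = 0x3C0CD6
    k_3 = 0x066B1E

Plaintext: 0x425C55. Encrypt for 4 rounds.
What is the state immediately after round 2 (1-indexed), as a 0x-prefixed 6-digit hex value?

0x14F7FD

s_0 = plaintext = 0x425C55
s_1 = Round(s_0, k_0) = 0xC5514F
s_2 = Round(s_1, k_1) = 0x14F7FD
s_3 = Round(s_2, k_2) = 0x7FD37D
s_4 = Round(s_3, k_3) = 0x37D870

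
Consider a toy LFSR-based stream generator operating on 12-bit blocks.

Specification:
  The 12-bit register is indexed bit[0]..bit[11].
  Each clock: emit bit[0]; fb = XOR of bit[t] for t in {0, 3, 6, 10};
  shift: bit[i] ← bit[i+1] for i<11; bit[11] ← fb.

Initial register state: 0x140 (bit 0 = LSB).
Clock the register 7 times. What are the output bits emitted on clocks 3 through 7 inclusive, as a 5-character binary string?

00001

reg_0 = 0x140
clock 1: out=0, reg = 0x8A0
clock 2: out=0, reg = 0x450
clock 3: out=0, reg = 0x228
clock 4: out=0, reg = 0x914
clock 5: out=0, reg = 0x48A
clock 6: out=0, reg = 0x245
clock 7: out=1, reg = 0x122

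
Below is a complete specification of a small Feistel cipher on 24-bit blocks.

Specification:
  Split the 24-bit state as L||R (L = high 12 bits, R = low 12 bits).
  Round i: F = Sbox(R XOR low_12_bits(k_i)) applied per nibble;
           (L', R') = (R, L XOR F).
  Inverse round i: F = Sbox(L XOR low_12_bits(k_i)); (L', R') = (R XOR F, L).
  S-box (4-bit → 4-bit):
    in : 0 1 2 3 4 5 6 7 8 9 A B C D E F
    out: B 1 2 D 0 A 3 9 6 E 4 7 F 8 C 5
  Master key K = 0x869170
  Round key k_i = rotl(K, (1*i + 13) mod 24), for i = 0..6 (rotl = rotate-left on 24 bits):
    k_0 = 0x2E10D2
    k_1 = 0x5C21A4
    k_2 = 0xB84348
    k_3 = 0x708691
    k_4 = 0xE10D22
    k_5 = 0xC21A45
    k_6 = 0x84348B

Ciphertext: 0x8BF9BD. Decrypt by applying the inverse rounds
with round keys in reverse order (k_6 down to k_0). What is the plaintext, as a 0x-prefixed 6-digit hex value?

0x6E9A06

s_0 = ciphertext = 0x8BF9BD
s_1 = InvRound(s_0, k_6) = 0x66D8BF
s_2 = InvRound(s_1, k_5) = 0x79966D
s_3 = InvRound(s_2, k_4) = 0x21A799
s_4 = InvRound(s_3, k_3) = 0x7FE21A
s_5 = InvRound(s_4, k_2) = 0x2697FE
s_6 = InvRound(s_5, k_1) = 0xA06269
s_7 = InvRound(s_6, k_0) = 0x6E9A06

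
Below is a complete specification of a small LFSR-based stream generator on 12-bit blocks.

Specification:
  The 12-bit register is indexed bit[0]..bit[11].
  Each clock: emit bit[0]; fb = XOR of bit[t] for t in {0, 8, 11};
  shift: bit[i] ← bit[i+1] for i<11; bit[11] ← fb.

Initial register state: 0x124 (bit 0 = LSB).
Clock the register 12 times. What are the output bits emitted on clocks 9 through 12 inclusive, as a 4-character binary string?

reg_0 = 0x124
clock 1: out=0, reg = 0x892
clock 2: out=0, reg = 0xC49
clock 3: out=1, reg = 0x624
clock 4: out=0, reg = 0x312
clock 5: out=0, reg = 0x989
clock 6: out=1, reg = 0xCC4
clock 7: out=0, reg = 0xE62
clock 8: out=0, reg = 0xF31
clock 9: out=1, reg = 0xF98
clock 10: out=0, reg = 0x7CC
clock 11: out=0, reg = 0xBE6
clock 12: out=0, reg = 0x5F3

1000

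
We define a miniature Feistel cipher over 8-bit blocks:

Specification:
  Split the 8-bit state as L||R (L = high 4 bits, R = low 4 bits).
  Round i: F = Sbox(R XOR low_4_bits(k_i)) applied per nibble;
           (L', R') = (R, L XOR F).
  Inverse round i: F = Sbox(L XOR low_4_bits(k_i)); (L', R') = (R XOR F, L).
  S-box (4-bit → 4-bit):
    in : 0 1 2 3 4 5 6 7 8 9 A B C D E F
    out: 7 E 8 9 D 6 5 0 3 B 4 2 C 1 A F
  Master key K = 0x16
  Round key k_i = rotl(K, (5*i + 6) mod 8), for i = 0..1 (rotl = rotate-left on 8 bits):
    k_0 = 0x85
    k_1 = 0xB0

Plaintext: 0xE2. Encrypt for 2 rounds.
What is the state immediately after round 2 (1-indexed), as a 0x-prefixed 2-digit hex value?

0xE8

s_0 = plaintext = 0xE2
s_1 = Round(s_0, k_0) = 0x2E
s_2 = Round(s_1, k_1) = 0xE8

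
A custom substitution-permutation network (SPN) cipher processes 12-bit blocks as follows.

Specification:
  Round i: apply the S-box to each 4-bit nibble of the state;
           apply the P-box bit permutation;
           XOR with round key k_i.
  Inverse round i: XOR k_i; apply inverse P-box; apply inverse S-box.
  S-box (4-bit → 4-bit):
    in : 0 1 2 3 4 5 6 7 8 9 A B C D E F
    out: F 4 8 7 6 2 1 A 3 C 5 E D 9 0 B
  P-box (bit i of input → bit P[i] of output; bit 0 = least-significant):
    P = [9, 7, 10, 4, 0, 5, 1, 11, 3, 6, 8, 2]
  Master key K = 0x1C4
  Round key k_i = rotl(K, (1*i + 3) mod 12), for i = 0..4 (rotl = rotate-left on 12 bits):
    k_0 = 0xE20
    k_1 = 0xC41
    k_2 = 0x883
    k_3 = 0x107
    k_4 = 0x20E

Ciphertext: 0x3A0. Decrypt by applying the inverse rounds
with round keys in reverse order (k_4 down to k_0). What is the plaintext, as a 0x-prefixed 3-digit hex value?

0xFA3

s_0 = ciphertext = 0x3A0
s_1 = InvRound(s_0, k_4) = 0xC45
s_2 = InvRound(s_1, k_3) = 0x491
s_3 = InvRound(s_2, k_2) = 0xE99
s_4 = InvRound(s_3, k_1) = 0x8EF
s_5 = InvRound(s_4, k_0) = 0xFA3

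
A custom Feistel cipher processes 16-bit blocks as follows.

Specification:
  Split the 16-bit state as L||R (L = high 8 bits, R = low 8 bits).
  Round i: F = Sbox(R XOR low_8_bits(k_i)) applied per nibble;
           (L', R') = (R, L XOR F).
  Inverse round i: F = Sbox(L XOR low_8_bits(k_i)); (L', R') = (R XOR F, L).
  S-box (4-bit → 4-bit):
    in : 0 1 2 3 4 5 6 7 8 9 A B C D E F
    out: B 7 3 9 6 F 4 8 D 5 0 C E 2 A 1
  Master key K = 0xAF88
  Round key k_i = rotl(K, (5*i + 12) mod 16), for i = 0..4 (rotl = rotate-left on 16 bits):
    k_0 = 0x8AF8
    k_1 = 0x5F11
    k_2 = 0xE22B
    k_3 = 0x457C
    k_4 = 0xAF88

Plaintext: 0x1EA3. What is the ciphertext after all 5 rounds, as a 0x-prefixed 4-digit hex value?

0x5F9D

s_0 = plaintext = 0x1EA3
s_1 = Round(s_0, k_0) = 0xA3E2
s_2 = Round(s_1, k_1) = 0xE2BA
s_3 = Round(s_2, k_2) = 0xBAB5
s_4 = Round(s_3, k_3) = 0xB55F
s_5 = Round(s_4, k_4) = 0x5F9D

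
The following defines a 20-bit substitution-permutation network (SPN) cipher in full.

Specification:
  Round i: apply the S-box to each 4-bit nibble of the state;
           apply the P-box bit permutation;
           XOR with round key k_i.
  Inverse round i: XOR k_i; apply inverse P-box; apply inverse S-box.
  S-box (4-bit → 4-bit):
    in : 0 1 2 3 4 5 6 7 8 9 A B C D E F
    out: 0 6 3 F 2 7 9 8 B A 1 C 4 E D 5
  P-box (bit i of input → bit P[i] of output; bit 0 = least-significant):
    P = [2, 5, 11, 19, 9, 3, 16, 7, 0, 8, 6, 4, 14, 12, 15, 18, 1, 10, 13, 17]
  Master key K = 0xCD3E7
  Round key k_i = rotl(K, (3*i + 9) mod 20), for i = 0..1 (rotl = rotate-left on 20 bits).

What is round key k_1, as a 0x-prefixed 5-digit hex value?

0xE7CD3

K = 0xCD3E7
k_0 = rotl(K, (3*0+9) mod 20) = rotl(K, 9) = 0x7CF9A
k_1 = rotl(K, (3*1+9) mod 20) = rotl(K, 12) = 0xE7CD3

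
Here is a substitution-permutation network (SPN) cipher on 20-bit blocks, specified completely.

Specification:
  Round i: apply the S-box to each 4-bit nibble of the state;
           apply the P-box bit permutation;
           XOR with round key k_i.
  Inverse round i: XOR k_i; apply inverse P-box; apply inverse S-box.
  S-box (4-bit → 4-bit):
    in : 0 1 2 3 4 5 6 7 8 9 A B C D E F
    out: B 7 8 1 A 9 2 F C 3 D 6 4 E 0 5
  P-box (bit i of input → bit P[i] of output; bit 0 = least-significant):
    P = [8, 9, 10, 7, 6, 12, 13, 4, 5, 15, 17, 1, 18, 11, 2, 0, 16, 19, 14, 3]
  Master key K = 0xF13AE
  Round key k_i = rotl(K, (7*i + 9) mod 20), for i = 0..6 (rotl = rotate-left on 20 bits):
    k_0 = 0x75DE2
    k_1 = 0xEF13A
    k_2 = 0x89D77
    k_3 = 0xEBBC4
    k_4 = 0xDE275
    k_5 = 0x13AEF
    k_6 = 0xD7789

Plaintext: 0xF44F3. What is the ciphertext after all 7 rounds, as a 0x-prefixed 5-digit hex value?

s_0 = plaintext = 0xF44F3
s_1 = Round(s_0, k_0) = 0x6B4A1
s_2 = Round(s_1, k_1) = 0x65E6C
s_3 = Round(s_2, k_2) = 0x48976
s_4 = Round(s_3, k_3) = 0x609B9
s_5 = Round(s_4, k_4) = 0x15954
s_6 = Round(s_5, k_5) = 0xCF81E
s_7 = Round(s_6, k_6) = 0xB07CF

0xB07CF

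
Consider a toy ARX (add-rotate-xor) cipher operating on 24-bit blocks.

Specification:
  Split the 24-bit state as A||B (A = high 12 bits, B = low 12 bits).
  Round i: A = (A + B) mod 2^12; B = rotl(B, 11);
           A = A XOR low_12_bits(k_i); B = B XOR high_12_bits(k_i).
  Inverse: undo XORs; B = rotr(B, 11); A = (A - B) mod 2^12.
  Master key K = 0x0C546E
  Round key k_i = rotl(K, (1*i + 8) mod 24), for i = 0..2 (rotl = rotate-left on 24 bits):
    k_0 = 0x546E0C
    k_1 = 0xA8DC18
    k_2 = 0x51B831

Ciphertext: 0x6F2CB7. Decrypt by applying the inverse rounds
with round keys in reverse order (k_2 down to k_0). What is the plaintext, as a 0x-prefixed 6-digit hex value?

0xFE7DDE

s_0 = ciphertext = 0x6F2CB7
s_1 = InvRound(s_0, k_2) = 0xB6A359
s_2 = InvRound(s_1, k_1) = 0x3C93A9
s_3 = InvRound(s_2, k_0) = 0xFE7DDE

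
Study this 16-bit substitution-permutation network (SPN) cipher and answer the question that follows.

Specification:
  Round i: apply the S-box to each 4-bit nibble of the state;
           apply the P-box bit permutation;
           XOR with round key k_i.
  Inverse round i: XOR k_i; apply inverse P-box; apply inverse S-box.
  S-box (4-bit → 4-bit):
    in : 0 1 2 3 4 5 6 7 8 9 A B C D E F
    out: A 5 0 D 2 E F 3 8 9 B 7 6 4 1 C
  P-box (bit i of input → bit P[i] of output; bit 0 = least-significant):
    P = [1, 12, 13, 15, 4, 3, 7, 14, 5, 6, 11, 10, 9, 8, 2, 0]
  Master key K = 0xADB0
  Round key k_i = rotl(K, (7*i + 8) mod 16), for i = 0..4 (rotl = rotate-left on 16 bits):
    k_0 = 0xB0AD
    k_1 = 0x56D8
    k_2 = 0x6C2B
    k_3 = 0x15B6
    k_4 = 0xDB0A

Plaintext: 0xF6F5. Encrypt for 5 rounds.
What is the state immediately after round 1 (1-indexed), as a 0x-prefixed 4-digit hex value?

s_0 = plaintext = 0xF6F5
s_1 = Round(s_0, k_0) = 0x4C48
s_2 = Round(s_1, k_1) = 0xDF90
s_3 = Round(s_2, k_2) = 0xB03F
s_4 = Round(s_3, k_3) = 0xF262
s_5 = Round(s_4, k_4) = 0x9B97

0x4C48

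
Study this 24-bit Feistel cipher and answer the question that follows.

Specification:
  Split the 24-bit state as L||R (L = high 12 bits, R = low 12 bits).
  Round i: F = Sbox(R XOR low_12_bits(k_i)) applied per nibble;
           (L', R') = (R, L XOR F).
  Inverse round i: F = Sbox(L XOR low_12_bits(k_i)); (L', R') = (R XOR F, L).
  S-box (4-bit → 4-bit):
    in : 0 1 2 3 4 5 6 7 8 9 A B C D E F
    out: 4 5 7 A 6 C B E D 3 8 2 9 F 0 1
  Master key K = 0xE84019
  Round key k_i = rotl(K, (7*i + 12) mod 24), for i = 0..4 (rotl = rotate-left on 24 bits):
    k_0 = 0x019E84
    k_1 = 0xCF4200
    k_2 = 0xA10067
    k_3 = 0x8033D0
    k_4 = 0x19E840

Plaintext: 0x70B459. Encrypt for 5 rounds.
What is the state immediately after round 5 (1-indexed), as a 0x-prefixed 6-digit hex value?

0xB8C710

s_0 = plaintext = 0x70B459
s_1 = Round(s_0, k_0) = 0x459FF4
s_2 = Round(s_1, k_1) = 0xFF4B4F
s_3 = Round(s_2, k_2) = 0xB4FD89
s_4 = Round(s_3, k_3) = 0xD89B8C
s_5 = Round(s_4, k_4) = 0xB8C710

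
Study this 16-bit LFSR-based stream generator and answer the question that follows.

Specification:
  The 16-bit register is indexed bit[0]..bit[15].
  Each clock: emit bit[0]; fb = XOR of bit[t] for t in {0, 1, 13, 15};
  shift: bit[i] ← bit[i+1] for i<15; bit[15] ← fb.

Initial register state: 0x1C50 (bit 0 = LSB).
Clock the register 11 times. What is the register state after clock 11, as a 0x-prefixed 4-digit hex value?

reg_0 = 0x1C50
clock 1: out=0, reg = 0x0E28
clock 2: out=0, reg = 0x0714
clock 3: out=0, reg = 0x038A
clock 4: out=0, reg = 0x81C5
clock 5: out=1, reg = 0x40E2
clock 6: out=0, reg = 0xA071
clock 7: out=1, reg = 0xD038
clock 8: out=0, reg = 0xE81C
clock 9: out=0, reg = 0x740E
clock 10: out=0, reg = 0x3A07
clock 11: out=1, reg = 0x9D03

0x9D03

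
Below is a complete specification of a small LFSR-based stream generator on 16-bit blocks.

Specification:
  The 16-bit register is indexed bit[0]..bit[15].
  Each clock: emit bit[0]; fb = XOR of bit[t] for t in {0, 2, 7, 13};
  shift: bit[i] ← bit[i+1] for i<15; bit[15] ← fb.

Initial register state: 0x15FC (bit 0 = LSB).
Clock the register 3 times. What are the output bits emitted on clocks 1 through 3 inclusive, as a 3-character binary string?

001

reg_0 = 0x15FC
clock 1: out=0, reg = 0x0AFE
clock 2: out=0, reg = 0x057F
clock 3: out=1, reg = 0x02BF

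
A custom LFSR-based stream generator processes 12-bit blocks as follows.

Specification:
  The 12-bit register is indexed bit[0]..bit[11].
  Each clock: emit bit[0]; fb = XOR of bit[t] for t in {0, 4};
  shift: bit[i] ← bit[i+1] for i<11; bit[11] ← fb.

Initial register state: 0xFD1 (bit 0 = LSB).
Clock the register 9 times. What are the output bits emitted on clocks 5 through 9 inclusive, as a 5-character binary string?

reg_0 = 0xFD1
clock 1: out=1, reg = 0x7E8
clock 2: out=0, reg = 0x3F4
clock 3: out=0, reg = 0x9FA
clock 4: out=0, reg = 0xCFD
clock 5: out=1, reg = 0x67E
clock 6: out=0, reg = 0xB3F
clock 7: out=1, reg = 0x59F
clock 8: out=1, reg = 0x2CF
clock 9: out=1, reg = 0x967

10111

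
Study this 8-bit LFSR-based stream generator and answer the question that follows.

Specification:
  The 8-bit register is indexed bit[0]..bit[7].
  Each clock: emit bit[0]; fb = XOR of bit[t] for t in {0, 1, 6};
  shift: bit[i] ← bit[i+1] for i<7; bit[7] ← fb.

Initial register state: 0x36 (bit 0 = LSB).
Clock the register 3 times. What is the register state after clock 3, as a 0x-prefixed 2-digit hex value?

0x26

reg_0 = 0x36
clock 1: out=0, reg = 0x9B
clock 2: out=1, reg = 0x4D
clock 3: out=1, reg = 0x26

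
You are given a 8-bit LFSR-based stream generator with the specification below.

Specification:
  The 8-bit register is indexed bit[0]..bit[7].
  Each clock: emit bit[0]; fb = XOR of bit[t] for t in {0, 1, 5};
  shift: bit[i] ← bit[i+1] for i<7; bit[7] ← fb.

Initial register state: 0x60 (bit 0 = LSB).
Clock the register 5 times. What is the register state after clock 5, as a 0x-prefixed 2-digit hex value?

0x5B

reg_0 = 0x60
clock 1: out=0, reg = 0xB0
clock 2: out=0, reg = 0xD8
clock 3: out=0, reg = 0x6C
clock 4: out=0, reg = 0xB6
clock 5: out=0, reg = 0x5B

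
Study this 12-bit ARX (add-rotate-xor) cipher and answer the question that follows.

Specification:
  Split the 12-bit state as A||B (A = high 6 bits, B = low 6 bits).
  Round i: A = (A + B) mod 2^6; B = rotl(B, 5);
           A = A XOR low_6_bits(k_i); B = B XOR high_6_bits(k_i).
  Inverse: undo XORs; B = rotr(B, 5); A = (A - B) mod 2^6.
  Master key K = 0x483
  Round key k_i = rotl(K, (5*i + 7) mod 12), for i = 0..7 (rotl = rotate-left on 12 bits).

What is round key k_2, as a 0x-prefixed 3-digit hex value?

0x069

K = 0x483
k_0 = rotl(K, (5*0+7) mod 12) = rotl(K, 7) = 0x1A4
k_1 = rotl(K, (5*1+7) mod 12) = rotl(K, 0) = 0x483
k_2 = rotl(K, (5*2+7) mod 12) = rotl(K, 5) = 0x069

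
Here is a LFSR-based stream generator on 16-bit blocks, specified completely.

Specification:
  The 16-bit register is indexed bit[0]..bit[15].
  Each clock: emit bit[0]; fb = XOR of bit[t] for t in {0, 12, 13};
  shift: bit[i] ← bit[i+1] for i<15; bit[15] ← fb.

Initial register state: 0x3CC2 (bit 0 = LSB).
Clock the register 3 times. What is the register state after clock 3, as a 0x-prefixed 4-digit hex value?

0x0798

reg_0 = 0x3CC2
clock 1: out=0, reg = 0x1E61
clock 2: out=1, reg = 0x0F30
clock 3: out=0, reg = 0x0798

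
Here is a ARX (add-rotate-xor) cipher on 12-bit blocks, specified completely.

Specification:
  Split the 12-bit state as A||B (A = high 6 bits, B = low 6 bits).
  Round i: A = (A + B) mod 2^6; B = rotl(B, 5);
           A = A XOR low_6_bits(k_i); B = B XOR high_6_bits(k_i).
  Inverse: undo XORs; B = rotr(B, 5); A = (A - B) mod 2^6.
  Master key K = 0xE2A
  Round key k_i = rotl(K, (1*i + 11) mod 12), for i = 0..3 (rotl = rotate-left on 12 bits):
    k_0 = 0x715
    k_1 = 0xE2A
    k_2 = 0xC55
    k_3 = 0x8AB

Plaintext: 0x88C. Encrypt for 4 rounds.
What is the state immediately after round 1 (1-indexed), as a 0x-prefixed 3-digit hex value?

s_0 = plaintext = 0x88C
s_1 = Round(s_0, k_0) = 0xEDA
s_2 = Round(s_1, k_1) = 0xFF5
s_3 = Round(s_2, k_2) = 0x84B
s_4 = Round(s_3, k_3) = 0x1C7

0xEDA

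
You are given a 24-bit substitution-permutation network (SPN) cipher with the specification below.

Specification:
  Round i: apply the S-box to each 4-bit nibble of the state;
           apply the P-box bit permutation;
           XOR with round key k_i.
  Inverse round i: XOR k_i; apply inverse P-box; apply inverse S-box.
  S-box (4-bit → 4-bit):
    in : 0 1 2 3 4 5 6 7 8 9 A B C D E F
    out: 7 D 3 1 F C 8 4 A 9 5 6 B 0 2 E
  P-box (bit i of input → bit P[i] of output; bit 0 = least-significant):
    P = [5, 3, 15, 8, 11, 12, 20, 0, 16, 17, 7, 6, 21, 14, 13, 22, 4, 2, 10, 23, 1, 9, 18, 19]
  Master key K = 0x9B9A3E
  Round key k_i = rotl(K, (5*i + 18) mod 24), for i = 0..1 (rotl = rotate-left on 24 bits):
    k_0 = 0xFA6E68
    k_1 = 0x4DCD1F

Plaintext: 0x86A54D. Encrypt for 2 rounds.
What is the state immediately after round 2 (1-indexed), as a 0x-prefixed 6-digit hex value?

s_0 = plaintext = 0x86A54D
s_1 = Round(s_0, k_0) = 0x4254A9
s_2 = Round(s_1, k_1) = 0x12E6E9

0x12E6E9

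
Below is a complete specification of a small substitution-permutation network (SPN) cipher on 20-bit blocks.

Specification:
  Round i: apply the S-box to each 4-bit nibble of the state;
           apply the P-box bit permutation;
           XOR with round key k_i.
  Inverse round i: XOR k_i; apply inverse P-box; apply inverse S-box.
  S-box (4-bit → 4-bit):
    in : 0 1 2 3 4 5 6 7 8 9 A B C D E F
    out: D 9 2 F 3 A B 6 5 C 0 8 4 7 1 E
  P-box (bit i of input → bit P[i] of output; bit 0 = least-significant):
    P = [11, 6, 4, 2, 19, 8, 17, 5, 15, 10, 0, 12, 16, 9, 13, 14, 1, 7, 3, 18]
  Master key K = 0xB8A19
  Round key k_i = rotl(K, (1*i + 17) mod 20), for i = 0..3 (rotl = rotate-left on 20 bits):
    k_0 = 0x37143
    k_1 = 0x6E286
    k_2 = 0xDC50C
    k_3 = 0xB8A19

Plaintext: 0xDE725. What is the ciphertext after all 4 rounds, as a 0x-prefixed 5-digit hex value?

s_0 = plaintext = 0xDE725
s_1 = Round(s_0, k_0) = 0x2748C
s_2 = Round(s_1, k_1) = 0xC4416
s_3 = Round(s_2, k_2) = 0x44B60
s_4 = Round(s_3, k_3) = 0x291AF

0x291AF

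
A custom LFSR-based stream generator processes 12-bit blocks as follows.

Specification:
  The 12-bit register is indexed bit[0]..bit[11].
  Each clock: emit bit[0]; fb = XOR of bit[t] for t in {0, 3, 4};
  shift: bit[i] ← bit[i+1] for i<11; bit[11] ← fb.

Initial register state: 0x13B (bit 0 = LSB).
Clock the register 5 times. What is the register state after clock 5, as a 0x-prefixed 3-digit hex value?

reg_0 = 0x13B
clock 1: out=1, reg = 0x89D
clock 2: out=1, reg = 0xC4E
clock 3: out=0, reg = 0xE27
clock 4: out=1, reg = 0xF13
clock 5: out=1, reg = 0x789

0x789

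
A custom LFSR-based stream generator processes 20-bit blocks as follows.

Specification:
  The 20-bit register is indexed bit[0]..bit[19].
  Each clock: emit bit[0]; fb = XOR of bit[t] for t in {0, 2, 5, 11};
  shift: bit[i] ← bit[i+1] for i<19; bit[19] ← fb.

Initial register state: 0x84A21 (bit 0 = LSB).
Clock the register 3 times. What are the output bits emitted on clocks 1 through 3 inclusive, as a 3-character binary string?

reg_0 = 0x84A21
clock 1: out=1, reg = 0xC2510
clock 2: out=0, reg = 0x61288
clock 3: out=0, reg = 0x30944

100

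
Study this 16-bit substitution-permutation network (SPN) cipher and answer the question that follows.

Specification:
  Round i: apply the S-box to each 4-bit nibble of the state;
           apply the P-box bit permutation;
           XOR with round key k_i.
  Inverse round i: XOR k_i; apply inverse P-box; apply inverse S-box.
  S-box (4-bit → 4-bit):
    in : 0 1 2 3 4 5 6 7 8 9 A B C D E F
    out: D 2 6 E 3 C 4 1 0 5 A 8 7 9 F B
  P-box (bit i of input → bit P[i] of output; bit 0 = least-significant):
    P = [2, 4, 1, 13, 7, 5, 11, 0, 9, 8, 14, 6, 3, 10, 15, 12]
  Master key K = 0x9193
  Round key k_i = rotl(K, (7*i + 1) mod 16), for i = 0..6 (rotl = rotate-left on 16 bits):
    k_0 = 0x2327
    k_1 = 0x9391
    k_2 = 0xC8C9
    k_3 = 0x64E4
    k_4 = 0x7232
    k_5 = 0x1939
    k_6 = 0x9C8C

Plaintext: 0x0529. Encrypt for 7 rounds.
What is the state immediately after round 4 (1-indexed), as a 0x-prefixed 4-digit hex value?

0xD9A9

s_0 = plaintext = 0x0529
s_1 = Round(s_0, k_0) = 0xFB49
s_2 = Round(s_1, k_1) = 0x877F
s_3 = Round(s_2, k_2) = 0xEA5D
s_4 = Round(s_3, k_3) = 0xD9A9
s_5 = Round(s_4, k_4) = 0x201D
s_6 = Round(s_5, k_5) = 0xFF5D
s_7 = Round(s_6, k_6) = 0xA3C1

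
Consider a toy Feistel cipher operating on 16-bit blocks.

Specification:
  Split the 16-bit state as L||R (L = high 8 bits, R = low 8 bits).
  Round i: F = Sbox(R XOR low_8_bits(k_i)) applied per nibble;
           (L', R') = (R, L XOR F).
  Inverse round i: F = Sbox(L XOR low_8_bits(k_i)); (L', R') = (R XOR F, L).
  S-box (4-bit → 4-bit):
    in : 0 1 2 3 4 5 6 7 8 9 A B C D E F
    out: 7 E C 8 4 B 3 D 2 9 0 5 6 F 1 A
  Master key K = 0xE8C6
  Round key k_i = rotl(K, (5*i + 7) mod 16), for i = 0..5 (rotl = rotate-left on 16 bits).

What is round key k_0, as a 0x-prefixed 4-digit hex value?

K = 0xE8C6
k_0 = rotl(K, (5*0+7) mod 16) = rotl(K, 7) = 0x6374

0x6374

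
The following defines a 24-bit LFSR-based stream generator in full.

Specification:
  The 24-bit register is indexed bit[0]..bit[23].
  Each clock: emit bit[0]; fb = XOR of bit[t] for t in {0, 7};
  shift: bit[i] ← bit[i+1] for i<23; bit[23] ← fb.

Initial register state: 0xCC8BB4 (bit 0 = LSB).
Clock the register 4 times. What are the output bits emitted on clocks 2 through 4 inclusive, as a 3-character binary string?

reg_0 = 0xCC8BB4
clock 1: out=0, reg = 0xE645DA
clock 2: out=0, reg = 0xF322ED
clock 3: out=1, reg = 0x799176
clock 4: out=0, reg = 0x3CC8BB

010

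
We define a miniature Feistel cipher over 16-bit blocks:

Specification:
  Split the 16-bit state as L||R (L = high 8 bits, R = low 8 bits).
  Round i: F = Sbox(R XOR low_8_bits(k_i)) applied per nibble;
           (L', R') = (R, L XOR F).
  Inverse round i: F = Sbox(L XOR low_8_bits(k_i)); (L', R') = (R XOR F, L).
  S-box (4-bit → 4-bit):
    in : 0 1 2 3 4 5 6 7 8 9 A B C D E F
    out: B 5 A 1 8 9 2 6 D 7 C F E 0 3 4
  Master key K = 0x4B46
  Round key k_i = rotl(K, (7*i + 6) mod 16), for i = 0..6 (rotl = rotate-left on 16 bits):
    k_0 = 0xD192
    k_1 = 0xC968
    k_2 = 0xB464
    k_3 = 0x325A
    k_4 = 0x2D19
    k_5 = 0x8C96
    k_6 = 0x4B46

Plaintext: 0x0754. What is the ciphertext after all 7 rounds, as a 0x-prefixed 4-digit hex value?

0xB913

s_0 = plaintext = 0x0754
s_1 = Round(s_0, k_0) = 0x54E5
s_2 = Round(s_1, k_1) = 0xE584
s_3 = Round(s_2, k_2) = 0x84DE
s_4 = Round(s_3, k_3) = 0xDE5C
s_5 = Round(s_4, k_4) = 0x5C57
s_6 = Round(s_5, k_5) = 0x57B9
s_7 = Round(s_6, k_6) = 0xB913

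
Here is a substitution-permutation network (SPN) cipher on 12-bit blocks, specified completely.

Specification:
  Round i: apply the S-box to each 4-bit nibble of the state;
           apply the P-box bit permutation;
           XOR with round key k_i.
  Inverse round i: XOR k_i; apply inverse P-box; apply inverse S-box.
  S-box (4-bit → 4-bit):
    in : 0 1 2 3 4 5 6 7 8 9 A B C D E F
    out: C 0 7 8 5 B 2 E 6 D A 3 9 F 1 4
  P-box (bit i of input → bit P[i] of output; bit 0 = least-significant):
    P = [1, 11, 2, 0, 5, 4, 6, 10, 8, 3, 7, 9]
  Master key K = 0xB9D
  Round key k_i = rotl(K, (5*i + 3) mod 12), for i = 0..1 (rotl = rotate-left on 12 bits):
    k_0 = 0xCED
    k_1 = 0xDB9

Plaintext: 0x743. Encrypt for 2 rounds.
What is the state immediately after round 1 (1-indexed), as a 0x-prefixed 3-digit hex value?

s_0 = plaintext = 0x743
s_1 = Round(s_0, k_0) = 0xE04
s_2 = Round(s_1, k_1) = 0x8FF

0xE04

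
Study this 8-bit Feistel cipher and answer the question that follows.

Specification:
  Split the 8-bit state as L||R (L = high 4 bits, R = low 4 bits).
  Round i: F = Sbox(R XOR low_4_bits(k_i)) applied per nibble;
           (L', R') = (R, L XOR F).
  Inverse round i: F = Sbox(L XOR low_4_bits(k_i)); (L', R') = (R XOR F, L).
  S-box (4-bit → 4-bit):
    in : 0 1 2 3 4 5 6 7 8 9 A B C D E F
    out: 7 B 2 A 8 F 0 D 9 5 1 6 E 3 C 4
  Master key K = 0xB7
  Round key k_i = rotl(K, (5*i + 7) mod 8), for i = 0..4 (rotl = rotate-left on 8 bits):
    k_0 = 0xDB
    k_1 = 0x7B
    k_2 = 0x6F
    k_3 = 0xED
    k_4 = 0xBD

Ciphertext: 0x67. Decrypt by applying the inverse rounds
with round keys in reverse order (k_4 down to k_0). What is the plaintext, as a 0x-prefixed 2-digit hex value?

0x05

s_0 = ciphertext = 0x67
s_1 = InvRound(s_0, k_4) = 0x16
s_2 = InvRound(s_1, k_3) = 0x81
s_3 = InvRound(s_2, k_2) = 0xC8
s_4 = InvRound(s_3, k_1) = 0x5C
s_5 = InvRound(s_4, k_0) = 0x05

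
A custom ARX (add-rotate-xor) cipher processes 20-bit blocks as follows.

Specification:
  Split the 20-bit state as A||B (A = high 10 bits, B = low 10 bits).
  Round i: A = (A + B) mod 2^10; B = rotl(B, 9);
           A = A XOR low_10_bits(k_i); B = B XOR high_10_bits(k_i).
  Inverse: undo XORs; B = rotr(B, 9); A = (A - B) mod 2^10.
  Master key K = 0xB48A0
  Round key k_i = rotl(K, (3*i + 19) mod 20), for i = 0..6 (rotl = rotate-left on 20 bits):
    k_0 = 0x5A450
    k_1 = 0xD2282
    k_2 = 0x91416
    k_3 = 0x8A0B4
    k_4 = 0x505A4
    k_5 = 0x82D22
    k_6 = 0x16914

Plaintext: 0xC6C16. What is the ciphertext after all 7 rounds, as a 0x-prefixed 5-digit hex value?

0xF0011

s_0 = plaintext = 0xC6C16
s_1 = Round(s_0, k_0) = 0xD8562
s_2 = Round(s_1, k_1) = 0x907F9
s_3 = Round(s_2, k_2) = 0x8B1B9
s_4 = Round(s_3, k_3) = 0xD44F4
s_5 = Round(s_4, k_4) = 0x7853B
s_6 = Round(s_5, k_5) = 0x8F896
s_7 = Round(s_6, k_6) = 0xF0011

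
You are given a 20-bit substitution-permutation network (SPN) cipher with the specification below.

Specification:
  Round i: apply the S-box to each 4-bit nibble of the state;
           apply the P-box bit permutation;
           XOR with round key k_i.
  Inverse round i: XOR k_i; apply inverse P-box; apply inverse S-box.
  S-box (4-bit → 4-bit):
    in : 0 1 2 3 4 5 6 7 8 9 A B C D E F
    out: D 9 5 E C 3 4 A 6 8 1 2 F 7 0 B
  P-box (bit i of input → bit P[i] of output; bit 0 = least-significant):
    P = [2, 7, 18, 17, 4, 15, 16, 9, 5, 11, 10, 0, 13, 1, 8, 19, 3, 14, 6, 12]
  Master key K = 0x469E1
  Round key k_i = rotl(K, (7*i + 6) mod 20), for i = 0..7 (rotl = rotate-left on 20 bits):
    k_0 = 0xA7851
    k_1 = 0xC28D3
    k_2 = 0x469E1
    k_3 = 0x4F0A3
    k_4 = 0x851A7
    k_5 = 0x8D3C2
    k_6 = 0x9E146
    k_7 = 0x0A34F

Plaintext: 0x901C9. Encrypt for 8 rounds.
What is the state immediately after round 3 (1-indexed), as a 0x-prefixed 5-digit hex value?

0x99914

s_0 = plaintext = 0x901C9
s_1 = Round(s_0, k_0) = 0x1CB60
s_2 = Round(s_1, k_1) = 0x311DD
s_3 = Round(s_2, k_2) = 0x99914
s_4 = Round(s_3, k_3) = 0xAE2B2
s_5 = Round(s_4, k_4) = 0xCD58B
s_6 = Round(s_5, k_5) = 0x92A28
s_7 = Round(s_6, k_6) = 0xCD0F6
s_8 = Round(s_7, k_7) = 0x45434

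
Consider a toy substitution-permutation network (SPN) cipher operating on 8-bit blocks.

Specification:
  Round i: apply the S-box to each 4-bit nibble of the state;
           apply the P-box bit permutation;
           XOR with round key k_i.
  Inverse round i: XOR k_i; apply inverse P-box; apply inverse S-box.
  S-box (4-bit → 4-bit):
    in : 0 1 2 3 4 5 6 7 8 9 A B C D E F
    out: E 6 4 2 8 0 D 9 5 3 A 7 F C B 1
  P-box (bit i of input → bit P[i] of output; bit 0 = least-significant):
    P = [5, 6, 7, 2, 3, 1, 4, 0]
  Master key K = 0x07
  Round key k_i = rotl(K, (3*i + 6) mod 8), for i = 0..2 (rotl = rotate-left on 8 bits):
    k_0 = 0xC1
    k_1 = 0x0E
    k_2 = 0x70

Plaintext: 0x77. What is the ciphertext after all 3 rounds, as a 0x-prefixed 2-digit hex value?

s_0 = plaintext = 0x77
s_1 = Round(s_0, k_0) = 0xEC
s_2 = Round(s_1, k_1) = 0xE1
s_3 = Round(s_2, k_2) = 0xBB

0xBB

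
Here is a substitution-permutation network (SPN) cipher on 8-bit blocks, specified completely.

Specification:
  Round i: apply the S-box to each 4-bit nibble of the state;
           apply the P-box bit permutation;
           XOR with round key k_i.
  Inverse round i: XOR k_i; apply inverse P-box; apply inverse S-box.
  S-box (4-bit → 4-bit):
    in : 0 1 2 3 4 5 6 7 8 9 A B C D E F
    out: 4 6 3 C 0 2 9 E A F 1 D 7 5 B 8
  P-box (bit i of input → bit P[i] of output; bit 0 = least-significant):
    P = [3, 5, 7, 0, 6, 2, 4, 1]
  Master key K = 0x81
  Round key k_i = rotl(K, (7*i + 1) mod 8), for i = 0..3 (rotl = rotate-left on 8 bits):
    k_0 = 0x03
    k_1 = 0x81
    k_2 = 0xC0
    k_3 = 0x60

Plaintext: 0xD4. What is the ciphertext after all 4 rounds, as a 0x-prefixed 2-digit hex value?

s_0 = plaintext = 0xD4
s_1 = Round(s_0, k_0) = 0x53
s_2 = Round(s_1, k_1) = 0x04
s_3 = Round(s_2, k_2) = 0xD0
s_4 = Round(s_3, k_3) = 0xB0

0xB0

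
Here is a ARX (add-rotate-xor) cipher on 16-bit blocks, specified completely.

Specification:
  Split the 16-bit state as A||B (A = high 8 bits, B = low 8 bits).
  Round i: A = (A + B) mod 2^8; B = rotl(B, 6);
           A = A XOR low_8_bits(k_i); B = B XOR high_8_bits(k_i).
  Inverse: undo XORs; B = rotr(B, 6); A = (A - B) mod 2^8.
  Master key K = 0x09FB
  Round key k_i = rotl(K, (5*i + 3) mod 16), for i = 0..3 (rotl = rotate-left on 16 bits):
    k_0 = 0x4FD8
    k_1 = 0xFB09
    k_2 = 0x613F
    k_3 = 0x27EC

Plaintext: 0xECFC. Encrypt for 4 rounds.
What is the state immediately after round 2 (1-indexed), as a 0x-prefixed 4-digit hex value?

s_0 = plaintext = 0xECFC
s_1 = Round(s_0, k_0) = 0x3070
s_2 = Round(s_1, k_1) = 0xA9E7
s_3 = Round(s_2, k_2) = 0xAF98
s_4 = Round(s_3, k_3) = 0xAB01

0xA9E7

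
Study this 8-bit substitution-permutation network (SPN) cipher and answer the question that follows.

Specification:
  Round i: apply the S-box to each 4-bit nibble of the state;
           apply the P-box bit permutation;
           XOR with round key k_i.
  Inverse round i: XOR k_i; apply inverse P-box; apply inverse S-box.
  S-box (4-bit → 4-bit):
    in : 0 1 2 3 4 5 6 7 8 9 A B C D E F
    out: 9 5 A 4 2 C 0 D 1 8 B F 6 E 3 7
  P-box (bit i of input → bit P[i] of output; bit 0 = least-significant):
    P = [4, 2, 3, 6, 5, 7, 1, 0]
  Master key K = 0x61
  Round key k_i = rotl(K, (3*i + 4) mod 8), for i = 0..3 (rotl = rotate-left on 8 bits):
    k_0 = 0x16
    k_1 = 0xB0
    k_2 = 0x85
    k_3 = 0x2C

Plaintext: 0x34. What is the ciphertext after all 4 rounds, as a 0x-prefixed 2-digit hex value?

s_0 = plaintext = 0x34
s_1 = Round(s_0, k_0) = 0x10
s_2 = Round(s_1, k_1) = 0xC2
s_3 = Round(s_2, k_2) = 0x43
s_4 = Round(s_3, k_3) = 0xA4

0xA4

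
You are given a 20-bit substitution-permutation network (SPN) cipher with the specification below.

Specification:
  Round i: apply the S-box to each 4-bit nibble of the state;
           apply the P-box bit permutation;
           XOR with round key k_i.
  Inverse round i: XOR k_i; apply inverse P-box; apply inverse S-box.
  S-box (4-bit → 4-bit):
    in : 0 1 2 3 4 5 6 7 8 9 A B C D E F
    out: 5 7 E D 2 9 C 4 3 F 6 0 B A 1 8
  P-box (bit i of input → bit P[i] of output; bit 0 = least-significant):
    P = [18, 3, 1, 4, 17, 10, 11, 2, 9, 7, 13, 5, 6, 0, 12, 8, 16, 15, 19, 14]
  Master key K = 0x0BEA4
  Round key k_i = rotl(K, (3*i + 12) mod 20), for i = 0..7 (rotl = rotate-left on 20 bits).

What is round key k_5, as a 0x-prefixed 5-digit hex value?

K = 0x0BEA4
k_0 = rotl(K, (3*0+12) mod 20) = rotl(K, 12) = 0xA40BE
k_1 = rotl(K, (3*1+12) mod 20) = rotl(K, 15) = 0x205F5
k_2 = rotl(K, (3*2+12) mod 20) = rotl(K, 18) = 0x02FA9
k_3 = rotl(K, (3*3+12) mod 20) = rotl(K, 1) = 0x17D48
k_4 = rotl(K, (3*4+12) mod 20) = rotl(K, 4) = 0xBEA40
k_5 = rotl(K, (3*5+12) mod 20) = rotl(K, 7) = 0xF5205

0xF5205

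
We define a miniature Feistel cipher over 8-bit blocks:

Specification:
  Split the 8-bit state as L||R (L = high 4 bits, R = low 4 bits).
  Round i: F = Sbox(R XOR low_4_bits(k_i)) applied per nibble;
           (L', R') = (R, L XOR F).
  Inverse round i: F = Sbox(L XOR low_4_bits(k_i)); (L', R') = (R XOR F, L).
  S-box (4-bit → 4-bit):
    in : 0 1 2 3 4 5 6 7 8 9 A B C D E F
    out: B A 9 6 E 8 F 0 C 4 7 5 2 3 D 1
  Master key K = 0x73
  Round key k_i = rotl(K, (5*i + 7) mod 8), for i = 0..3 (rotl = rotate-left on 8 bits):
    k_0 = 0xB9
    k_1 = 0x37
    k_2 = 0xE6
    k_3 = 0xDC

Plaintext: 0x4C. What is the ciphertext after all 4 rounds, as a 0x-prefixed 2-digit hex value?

0xD3

s_0 = plaintext = 0x4C
s_1 = Round(s_0, k_0) = 0xCC
s_2 = Round(s_1, k_1) = 0xC9
s_3 = Round(s_2, k_2) = 0x9D
s_4 = Round(s_3, k_3) = 0xD3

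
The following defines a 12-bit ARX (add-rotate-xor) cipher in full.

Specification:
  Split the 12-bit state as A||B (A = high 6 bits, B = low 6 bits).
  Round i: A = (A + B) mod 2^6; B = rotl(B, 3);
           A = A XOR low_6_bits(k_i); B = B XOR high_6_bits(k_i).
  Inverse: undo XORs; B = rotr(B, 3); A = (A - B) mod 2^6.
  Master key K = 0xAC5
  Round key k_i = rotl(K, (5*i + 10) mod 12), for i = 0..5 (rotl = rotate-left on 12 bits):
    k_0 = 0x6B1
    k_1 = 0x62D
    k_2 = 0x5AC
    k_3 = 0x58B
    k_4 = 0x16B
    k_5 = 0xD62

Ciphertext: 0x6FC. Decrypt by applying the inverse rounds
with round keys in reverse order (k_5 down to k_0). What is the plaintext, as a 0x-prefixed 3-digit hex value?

0xBCE

s_0 = ciphertext = 0x6FC
s_1 = InvRound(s_0, k_5) = 0xC09
s_2 = InvRound(s_1, k_4) = 0xEA1
s_3 = InvRound(s_2, k_3) = 0xCFE
s_4 = InvRound(s_3, k_2) = 0x685
s_5 = InvRound(s_4, k_1) = 0x32B
s_6 = InvRound(s_5, k_0) = 0xBCE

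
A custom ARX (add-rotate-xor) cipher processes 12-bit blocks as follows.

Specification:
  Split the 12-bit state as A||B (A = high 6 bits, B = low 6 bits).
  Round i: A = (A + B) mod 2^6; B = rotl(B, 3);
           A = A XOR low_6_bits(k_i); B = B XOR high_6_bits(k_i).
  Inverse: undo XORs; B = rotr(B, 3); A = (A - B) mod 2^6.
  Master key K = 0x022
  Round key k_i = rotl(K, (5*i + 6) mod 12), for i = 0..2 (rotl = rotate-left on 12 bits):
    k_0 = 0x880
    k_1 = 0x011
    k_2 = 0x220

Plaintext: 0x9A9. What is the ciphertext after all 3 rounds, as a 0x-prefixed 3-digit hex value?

s_0 = plaintext = 0x9A9
s_1 = Round(s_0, k_0) = 0x3EF
s_2 = Round(s_1, k_1) = 0xBFD
s_3 = Round(s_2, k_2) = 0x327

0x327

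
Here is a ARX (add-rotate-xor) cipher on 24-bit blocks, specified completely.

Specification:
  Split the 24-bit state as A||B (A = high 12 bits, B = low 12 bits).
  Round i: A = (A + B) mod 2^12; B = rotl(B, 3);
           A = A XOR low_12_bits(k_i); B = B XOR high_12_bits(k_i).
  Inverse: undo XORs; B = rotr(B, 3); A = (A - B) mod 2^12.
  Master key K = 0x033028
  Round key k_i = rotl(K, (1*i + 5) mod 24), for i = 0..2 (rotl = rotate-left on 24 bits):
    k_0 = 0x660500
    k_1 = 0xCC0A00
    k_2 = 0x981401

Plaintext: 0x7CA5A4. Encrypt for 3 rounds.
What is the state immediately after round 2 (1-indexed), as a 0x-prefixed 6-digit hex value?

s_0 = plaintext = 0x7CA5A4
s_1 = Round(s_0, k_0) = 0x86EB42
s_2 = Round(s_1, k_1) = 0x9B06D5
s_3 = Round(s_2, k_2) = 0x484F2A

0x9B06D5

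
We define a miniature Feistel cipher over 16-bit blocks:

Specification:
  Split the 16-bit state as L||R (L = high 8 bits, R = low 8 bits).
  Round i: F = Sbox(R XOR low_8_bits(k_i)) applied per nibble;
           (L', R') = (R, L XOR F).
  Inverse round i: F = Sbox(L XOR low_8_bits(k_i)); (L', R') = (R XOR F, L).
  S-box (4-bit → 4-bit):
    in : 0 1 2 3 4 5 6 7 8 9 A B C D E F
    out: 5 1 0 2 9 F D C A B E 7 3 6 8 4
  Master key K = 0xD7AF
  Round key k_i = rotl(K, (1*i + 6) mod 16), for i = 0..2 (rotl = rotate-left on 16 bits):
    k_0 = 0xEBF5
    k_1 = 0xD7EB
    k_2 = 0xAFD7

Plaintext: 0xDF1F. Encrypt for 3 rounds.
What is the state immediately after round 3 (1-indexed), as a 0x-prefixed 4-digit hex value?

0x612C

s_0 = plaintext = 0xDF1F
s_1 = Round(s_0, k_0) = 0x1F51
s_2 = Round(s_1, k_1) = 0x5161
s_3 = Round(s_2, k_2) = 0x612C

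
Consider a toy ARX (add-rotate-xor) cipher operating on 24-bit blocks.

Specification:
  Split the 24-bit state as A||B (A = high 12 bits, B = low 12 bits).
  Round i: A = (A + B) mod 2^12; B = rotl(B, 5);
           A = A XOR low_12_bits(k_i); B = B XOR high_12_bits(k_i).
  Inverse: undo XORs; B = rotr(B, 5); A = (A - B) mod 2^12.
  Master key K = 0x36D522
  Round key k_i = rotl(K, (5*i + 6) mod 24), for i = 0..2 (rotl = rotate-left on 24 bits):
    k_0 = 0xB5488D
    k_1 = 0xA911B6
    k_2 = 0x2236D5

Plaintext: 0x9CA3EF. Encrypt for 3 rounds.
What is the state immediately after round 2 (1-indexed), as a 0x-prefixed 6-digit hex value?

0xA51CFC

s_0 = plaintext = 0x9CA3EF
s_1 = Round(s_0, k_0) = 0x5346B3
s_2 = Round(s_1, k_1) = 0xA51CFC
s_3 = Round(s_2, k_2) = 0x198DBA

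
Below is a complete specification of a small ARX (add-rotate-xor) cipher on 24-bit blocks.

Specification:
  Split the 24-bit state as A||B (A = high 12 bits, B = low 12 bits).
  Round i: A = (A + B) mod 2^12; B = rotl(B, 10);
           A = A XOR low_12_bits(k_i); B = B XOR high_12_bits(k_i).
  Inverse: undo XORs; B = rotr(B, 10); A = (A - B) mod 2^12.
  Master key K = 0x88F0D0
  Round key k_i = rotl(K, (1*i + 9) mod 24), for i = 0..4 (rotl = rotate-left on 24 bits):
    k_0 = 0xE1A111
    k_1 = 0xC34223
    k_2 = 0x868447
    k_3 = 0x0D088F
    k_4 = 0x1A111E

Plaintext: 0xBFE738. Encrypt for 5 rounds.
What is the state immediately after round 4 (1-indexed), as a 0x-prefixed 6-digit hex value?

0xFF9336

s_0 = plaintext = 0xBFE738
s_1 = Round(s_0, k_0) = 0x227FD4
s_2 = Round(s_1, k_1) = 0x3D8FC1
s_3 = Round(s_2, k_2) = 0x7DEF98
s_4 = Round(s_3, k_3) = 0xFF9336
s_5 = Round(s_4, k_4) = 0x23196C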